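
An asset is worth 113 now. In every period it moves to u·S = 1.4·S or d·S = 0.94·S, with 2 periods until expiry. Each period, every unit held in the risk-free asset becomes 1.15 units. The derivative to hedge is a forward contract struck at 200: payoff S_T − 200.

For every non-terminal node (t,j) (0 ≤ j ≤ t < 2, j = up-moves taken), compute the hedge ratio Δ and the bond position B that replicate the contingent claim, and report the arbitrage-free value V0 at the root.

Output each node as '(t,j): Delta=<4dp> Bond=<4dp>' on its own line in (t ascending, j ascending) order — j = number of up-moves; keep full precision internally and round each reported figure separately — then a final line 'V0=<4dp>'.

Under the risk-neutral measure, an up-move has probability p* = (R−d)/(u−d) = 0.4565 and values discount at R = 1.15.
Terminal values V(2,·): V(2,0)=-100.1532, V(2,1)=-51.2920, V(2,2)=21.4800
  t=1,j=0: stock 106.2200 → up 148.7080 (V=-51.2920), down 99.8468 (V=-100.1532). Price -67.6930; hedge Δ=1.0000, bond B=-173.9130.
  t=1,j=1: stock 158.2000 → up 221.4800 (V=21.4800), down 148.7080 (V=-51.2920). Price -15.7130; hedge Δ=1.0000, bond B=-173.9130.
  t=0,j=0: stock 113.0000 → up 158.2000 (V=-15.7130), down 106.2200 (V=-67.6930). Price -38.2287; hedge Δ=1.0000, bond B=-151.2287.
Check: Δ(0,0)·S0 + B(0,0) = -38.2287 = V0.

(0,0): Delta=1.0000 Bond=-151.2287
(1,0): Delta=1.0000 Bond=-173.9130
(1,1): Delta=1.0000 Bond=-173.9130
V0=-38.2287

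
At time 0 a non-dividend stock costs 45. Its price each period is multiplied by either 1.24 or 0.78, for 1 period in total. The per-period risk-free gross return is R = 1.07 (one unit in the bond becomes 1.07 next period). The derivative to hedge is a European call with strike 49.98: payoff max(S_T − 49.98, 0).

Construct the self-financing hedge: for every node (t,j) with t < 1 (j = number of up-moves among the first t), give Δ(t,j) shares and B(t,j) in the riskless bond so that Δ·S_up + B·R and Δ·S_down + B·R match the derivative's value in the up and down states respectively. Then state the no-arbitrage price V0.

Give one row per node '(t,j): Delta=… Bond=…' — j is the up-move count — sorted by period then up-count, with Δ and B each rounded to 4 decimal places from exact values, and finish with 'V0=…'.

Risk-neutral probability p* = (R−d)/(u−d) = (1.07−0.78)/(1.24−0.78) = 0.6304.
Terminal payoffs: V(1,0)=0.0000, V(1,1)=5.8200
  t=0,j=0: stock 45.0000 → up 55.8000 (V=5.8200), down 35.1000 (V=0.0000). Price 3.4291; hedge Δ=0.2812, bond B=-9.2231.
Root portfolio cost Δ·45+B reproduces V0=3.4291.

(0,0): Delta=0.2812 Bond=-9.2231
V0=3.4291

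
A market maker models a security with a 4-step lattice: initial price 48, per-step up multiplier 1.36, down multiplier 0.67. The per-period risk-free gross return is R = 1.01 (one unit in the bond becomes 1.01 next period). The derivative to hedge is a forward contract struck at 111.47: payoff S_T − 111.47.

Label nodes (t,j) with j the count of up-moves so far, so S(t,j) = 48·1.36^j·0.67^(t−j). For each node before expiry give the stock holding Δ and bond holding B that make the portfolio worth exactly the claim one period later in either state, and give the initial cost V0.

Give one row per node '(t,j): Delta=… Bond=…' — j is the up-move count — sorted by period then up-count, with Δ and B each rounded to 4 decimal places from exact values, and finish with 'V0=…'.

(0,0): Delta=1.0000 Bond=-107.1205
(1,0): Delta=1.0000 Bond=-108.1917
(1,1): Delta=1.0000 Bond=-108.1917
(2,0): Delta=1.0000 Bond=-109.2736
(2,1): Delta=1.0000 Bond=-109.2736
(2,2): Delta=1.0000 Bond=-109.2736
(3,0): Delta=1.0000 Bond=-110.3663
(3,1): Delta=1.0000 Bond=-110.3663
(3,2): Delta=1.0000 Bond=-110.3663
(3,3): Delta=1.0000 Bond=-110.3663
V0=-59.1205

The replicating-portfolio and risk-neutral prices coincide; use p* = (1.01−0.67)/(1.36−0.67) = 0.4928 for the latter.
Terminal values V(4,·): V(4,0)=-101.7975, V(4,1)=-91.8362, V(4,2)=-71.6163, V(4,3)=-30.5729, V(4,4)=52.7390
(3,0): S=14.4366. Δ = (V_up−V_dn)/(S_up−S_dn) = (-91.8362−-101.7975)/(19.6338−9.6725) = 1.0000. V = [p*·-91.8362 + (1−p*)·-101.7975]/1.01 = -95.9297. B = V − Δ·S = -110.3663.
(3,1): S=29.3042. Δ = (V_up−V_dn)/(S_up−S_dn) = (-71.6163−-91.8362)/(39.8537−19.6338) = 1.0000. V = [p*·-71.6163 + (1−p*)·-91.8362]/1.01 = -81.0621. B = V − Δ·S = -110.3663.
(3,2): S=59.4831. Δ = (V_up−V_dn)/(S_up−S_dn) = (-30.5729−-71.6163)/(80.8971−39.8537) = 1.0000. V = [p*·-30.5729 + (1−p*)·-71.6163]/1.01 = -50.8832. B = V − Δ·S = -110.3663.
(3,3): S=120.7419. Δ = (V_up−V_dn)/(S_up−S_dn) = (52.7390−-30.5729)/(164.2090−80.8971) = 1.0000. V = [p*·52.7390 + (1−p*)·-30.5729]/1.01 = 10.3756. B = V − Δ·S = -110.3663.
(2,0): S=21.5472. Δ = (V_up−V_dn)/(S_up−S_dn) = (-81.0621−-95.9297)/(29.3042−14.4366) = 1.0000. V = [p*·-81.0621 + (1−p*)·-95.9297]/1.01 = -87.7264. B = V − Δ·S = -109.2736.
(2,1): S=43.7376. Δ = (V_up−V_dn)/(S_up−S_dn) = (-50.8832−-81.0621)/(59.4831−29.3042) = 1.0000. V = [p*·-50.8832 + (1−p*)·-81.0621]/1.01 = -65.5360. B = V − Δ·S = -109.2736.
(2,2): S=88.7808. Δ = (V_up−V_dn)/(S_up−S_dn) = (10.3756−-50.8832)/(120.7419−59.4831) = 1.0000. V = [p*·10.3756 + (1−p*)·-50.8832]/1.01 = -20.4928. B = V − Δ·S = -109.2736.
(1,0): S=32.1600. Δ = (V_up−V_dn)/(S_up−S_dn) = (-65.5360−-87.7264)/(43.7376−21.5472) = 1.0000. V = [p*·-65.5360 + (1−p*)·-87.7264]/1.01 = -76.0317. B = V − Δ·S = -108.1917.
(1,1): S=65.2800. Δ = (V_up−V_dn)/(S_up−S_dn) = (-20.4928−-65.5360)/(88.7808−43.7376) = 1.0000. V = [p*·-20.4928 + (1−p*)·-65.5360]/1.01 = -42.9117. B = V − Δ·S = -108.1917.
(0,0): S=48.0000. Δ = (V_up−V_dn)/(S_up−S_dn) = (-42.9117−-76.0317)/(65.2800−32.1600) = 1.0000. V = [p*·-42.9117 + (1−p*)·-76.0317]/1.01 = -59.1205. B = V − Δ·S = -107.1205.
The time-0 hedge costs -59.1205, which is the no-arbitrage price.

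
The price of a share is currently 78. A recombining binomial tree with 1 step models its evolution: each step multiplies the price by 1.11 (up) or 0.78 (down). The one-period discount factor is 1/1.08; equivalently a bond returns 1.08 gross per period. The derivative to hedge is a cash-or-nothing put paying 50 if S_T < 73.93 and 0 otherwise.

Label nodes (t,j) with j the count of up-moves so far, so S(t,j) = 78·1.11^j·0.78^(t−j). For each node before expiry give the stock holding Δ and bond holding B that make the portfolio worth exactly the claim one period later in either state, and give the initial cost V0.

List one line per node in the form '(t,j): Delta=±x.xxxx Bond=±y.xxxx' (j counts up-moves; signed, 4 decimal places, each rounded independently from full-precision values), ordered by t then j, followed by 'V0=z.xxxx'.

Since d<R<u, set p* = (R−d)/(u−d) = 0.9091; price each node as the discounted p*-expectation of its children.
At expiry t=1: V(1,0)=50.0000, V(1,1)=0.0000
(0,0): S=78.0000. Δ = (V_up−V_dn)/(S_up−S_dn) = (0.0000−50.0000)/(86.5800−60.8400) = -1.9425. V = [p*·0.0000 + (1−p*)·50.0000]/1.08 = 4.2088. B = V − Δ·S = 155.7239.
Root portfolio cost Δ·78+B reproduces V0=4.2088.

(0,0): Delta=-1.9425 Bond=155.7239
V0=4.2088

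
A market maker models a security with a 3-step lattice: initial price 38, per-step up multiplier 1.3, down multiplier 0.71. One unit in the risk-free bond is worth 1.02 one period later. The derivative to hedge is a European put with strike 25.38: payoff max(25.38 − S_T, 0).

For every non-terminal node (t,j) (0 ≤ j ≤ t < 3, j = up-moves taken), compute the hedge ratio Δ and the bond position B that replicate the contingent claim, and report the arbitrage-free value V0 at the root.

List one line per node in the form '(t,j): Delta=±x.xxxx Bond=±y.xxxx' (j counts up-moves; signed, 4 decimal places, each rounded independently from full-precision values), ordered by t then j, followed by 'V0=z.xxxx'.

(0,0): Delta=-0.1193 Bond=5.8809
(1,0): Delta=-0.3458 Bond=12.1083
(1,1): Delta=-0.0076 Bond=0.4799
(2,0): Delta=-1.0000 Bond=24.8824
(2,1): Delta=-0.0231 Bond=1.0314
(2,2): Delta=0.0000 Bond=0.0000
V0=1.3462

Since d<R<u, set p* = (R−d)/(u−d) = 0.5254; price each node as the discounted p*-expectation of its children.
Terminal payoffs: V(3,0)=11.7794, V(3,1)=0.4775, V(3,2)=0.0000, V(3,3)=0.0000
(2,0): S=19.1558. Δ = (V_up−V_dn)/(S_up−S_dn) = (0.4775−11.7794)/(24.9025−13.6006) = -1.0000. V = [p*·0.4775 + (1−p*)·11.7794]/1.02 = 5.7266. B = V − Δ·S = 24.8824.
(2,1): S=35.0740. Δ = (V_up−V_dn)/(S_up−S_dn) = (0.0000−0.4775)/(45.5962−24.9025) = -0.0231. V = [p*·0.0000 + (1−p*)·0.4775]/1.02 = 0.2221. B = V − Δ·S = 1.0314.
(2,2): S=64.2200. Δ = (V_up−V_dn)/(S_up−S_dn) = (0.0000−0.0000)/(83.4860−45.5962) = 0.0000. V = [p*·0.0000 + (1−p*)·0.0000]/1.02 = 0.0000. B = V − Δ·S = 0.0000.
(1,0): S=26.9800. Δ = (V_up−V_dn)/(S_up−S_dn) = (0.2221−5.7266)/(35.0740−19.1558) = -0.3458. V = [p*·0.2221 + (1−p*)·5.7266]/1.02 = 2.7788. B = V − Δ·S = 12.1083.
(1,1): S=49.4000. Δ = (V_up−V_dn)/(S_up−S_dn) = (0.0000−0.2221)/(64.2200−35.0740) = -0.0076. V = [p*·0.0000 + (1−p*)·0.2221]/1.02 = 0.1034. B = V − Δ·S = 0.4799.
(0,0): S=38.0000. Δ = (V_up−V_dn)/(S_up−S_dn) = (0.1034−2.7788)/(49.4000−26.9800) = -0.1193. V = [p*·0.1034 + (1−p*)·2.7788]/1.02 = 1.3462. B = V − Δ·S = 5.8809.
The time-0 hedge costs 1.3462, which is the no-arbitrage price.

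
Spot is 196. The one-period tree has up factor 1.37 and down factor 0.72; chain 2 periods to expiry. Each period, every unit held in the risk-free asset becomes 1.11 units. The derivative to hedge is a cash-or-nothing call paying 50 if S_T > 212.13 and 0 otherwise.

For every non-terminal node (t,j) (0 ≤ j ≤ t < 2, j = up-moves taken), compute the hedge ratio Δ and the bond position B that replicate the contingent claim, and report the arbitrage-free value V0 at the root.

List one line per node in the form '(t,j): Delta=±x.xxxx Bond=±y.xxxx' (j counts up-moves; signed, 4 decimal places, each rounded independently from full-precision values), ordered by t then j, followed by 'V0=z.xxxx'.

(0,0): Delta=0.2121 Bond=-26.9708
(1,0): Delta=0.0000 Bond=0.0000
(1,1): Delta=0.2865 Bond=-49.8960
V0=14.6092

Risk-neutral probability p* = (R−d)/(u−d) = (1.11−0.72)/(1.37−0.72) = 0.6000.
At expiry t=2: V(2,0)=0.0000, V(2,1)=0.0000, V(2,2)=50.0000
Node (1,0) S=141.1200: V=(p*·0.0000+(1−p*)·0.0000)/1.11=0.0000; Δ=(0.0000−0.0000)/(193.3344−101.6064)=0.0000; B=V−Δ·S=0.0000
Node (1,1) S=268.5200: V=(p*·50.0000+(1−p*)·0.0000)/1.11=27.0270; Δ=(50.0000−0.0000)/(367.8724−193.3344)=0.2865; B=V−Δ·S=-49.8960
Node (0,0) S=196.0000: V=(p*·27.0270+(1−p*)·0.0000)/1.11=14.6092; Δ=(27.0270−0.0000)/(268.5200−141.1200)=0.2121; B=V−Δ·S=-26.9708
Each (Δ,B) replicates both successor values, so the strategy is self-financing and V0 is arbitrage-free.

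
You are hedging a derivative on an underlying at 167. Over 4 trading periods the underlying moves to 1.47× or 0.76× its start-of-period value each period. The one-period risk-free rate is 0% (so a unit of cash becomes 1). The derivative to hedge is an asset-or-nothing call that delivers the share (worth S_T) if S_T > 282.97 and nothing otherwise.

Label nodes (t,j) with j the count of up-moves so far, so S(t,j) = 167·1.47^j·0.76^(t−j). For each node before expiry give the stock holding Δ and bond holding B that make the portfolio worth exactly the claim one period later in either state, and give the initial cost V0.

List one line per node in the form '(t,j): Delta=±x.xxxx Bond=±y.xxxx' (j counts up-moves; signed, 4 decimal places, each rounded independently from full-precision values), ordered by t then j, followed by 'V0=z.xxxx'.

(0,0): Delta=0.8943 Bond=-97.9273
(1,0): Delta=0.5112 Bond=-49.3109
(1,1): Delta=1.2821 Bond=-193.1344
(2,0): Delta=0.0000 Bond=0.0000
(2,1): Delta=1.0288 Bond=-145.8781
(2,2): Delta=1.5385 Bond=-285.6780
(3,0): Delta=0.0000 Bond=0.0000
(3,1): Delta=0.0000 Bond=0.0000
(3,2): Delta=2.0704 Bond=-431.5562
(3,3): Delta=1.0000 Bond=0.0000
V0=51.4137

Since d<R<u, set p* = (R−d)/(u−d) = 0.3380; price each node as the discounted p*-expectation of its children.
Terminal values V(4,·): V(4,0)=0.0000, V(4,1)=0.0000, V(4,2)=0.0000, V(4,3)=403.1643, V(4,4)=779.8046
(3,0): S=73.3090. Δ = (V_up−V_dn)/(S_up−S_dn) = (0.0000−0.0000)/(107.7642−55.7148) = 0.0000. V = [p*·0.0000 + (1−p*)·0.0000]/1 = 0.0000. B = V − Δ·S = 0.0000.
(3,1): S=141.7950. Δ = (V_up−V_dn)/(S_up−S_dn) = (0.0000−0.0000)/(208.4387−107.7642) = 0.0000. V = [p*·0.0000 + (1−p*)·0.0000]/1 = 0.0000. B = V − Δ·S = 0.0000.
(3,2): S=274.2614. Δ = (V_up−V_dn)/(S_up−S_dn) = (403.1643−0.0000)/(403.1643−208.4387) = 2.0704. V = [p*·403.1643 + (1−p*)·0.0000]/1 = 136.2809. B = V − Δ·S = -431.5562.
(3,3): S=530.4793. Δ = (V_up−V_dn)/(S_up−S_dn) = (779.8046−403.1643)/(779.8046−403.1643) = 1.0000. V = [p*·779.8046 + (1−p*)·403.1643]/1 = 530.4793. B = V − Δ·S = 0.0000.
(2,0): S=96.4592. Δ = (V_up−V_dn)/(S_up−S_dn) = (0.0000−0.0000)/(141.7950−73.3090) = 0.0000. V = [p*·0.0000 + (1−p*)·0.0000]/1 = 0.0000. B = V − Δ·S = 0.0000.
(2,1): S=186.5724. Δ = (V_up−V_dn)/(S_up−S_dn) = (136.2809−0.0000)/(274.2614−141.7950) = 1.0288. V = [p*·136.2809 + (1−p*)·0.0000]/1 = 46.0668. B = V − Δ·S = -145.8781.
(2,2): S=360.8703. Δ = (V_up−V_dn)/(S_up−S_dn) = (530.4793−136.2809)/(530.4793−274.2614) = 1.5385. V = [p*·530.4793 + (1−p*)·136.2809]/1 = 269.5311. B = V − Δ·S = -285.6780.
(1,0): S=126.9200. Δ = (V_up−V_dn)/(S_up−S_dn) = (46.0668−0.0000)/(186.5724−96.4592) = 0.5112. V = [p*·46.0668 + (1−p*)·0.0000]/1 = 15.5719. B = V − Δ·S = -49.3109.
(1,1): S=245.4900. Δ = (V_up−V_dn)/(S_up−S_dn) = (269.5311−46.0668)/(360.8703−186.5724) = 1.2821. V = [p*·269.5311 + (1−p*)·46.0668]/1 = 121.6040. B = V − Δ·S = -193.1344.
(0,0): S=167.0000. Δ = (V_up−V_dn)/(S_up−S_dn) = (121.6040−15.5719)/(245.4900−126.9200) = 0.8943. V = [p*·121.6040 + (1−p*)·15.5719]/1 = 51.4137. B = V − Δ·S = -97.9273.
Root portfolio cost Δ·167+B reproduces V0=51.4137.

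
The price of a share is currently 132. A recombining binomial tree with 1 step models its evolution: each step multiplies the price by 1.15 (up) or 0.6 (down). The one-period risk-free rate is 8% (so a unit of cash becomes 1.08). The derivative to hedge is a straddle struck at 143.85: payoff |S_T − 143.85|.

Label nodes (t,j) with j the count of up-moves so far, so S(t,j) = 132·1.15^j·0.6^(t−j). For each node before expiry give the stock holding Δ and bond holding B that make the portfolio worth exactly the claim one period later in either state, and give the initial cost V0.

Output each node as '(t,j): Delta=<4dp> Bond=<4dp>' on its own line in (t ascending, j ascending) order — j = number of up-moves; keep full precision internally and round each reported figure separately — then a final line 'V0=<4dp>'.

(0,0): Delta=-0.7810 Bond=117.1338
V0=14.0429

No-arbitrage ⇒ martingale measure with p* = (R−d)/(u−d) = 0.8727.
Payoff layer (t=1): V(1,0)=64.6500, V(1,1)=7.9500
(0,0): S=132.0000. Δ = (V_up−V_dn)/(S_up−S_dn) = (7.9500−64.6500)/(151.8000−79.2000) = -0.7810. V = [p*·7.9500 + (1−p*)·64.6500]/1.08 = 14.0429. B = V − Δ·S = 117.1338.
Each (Δ,B) replicates both successor values, so the strategy is self-financing and V0 is arbitrage-free.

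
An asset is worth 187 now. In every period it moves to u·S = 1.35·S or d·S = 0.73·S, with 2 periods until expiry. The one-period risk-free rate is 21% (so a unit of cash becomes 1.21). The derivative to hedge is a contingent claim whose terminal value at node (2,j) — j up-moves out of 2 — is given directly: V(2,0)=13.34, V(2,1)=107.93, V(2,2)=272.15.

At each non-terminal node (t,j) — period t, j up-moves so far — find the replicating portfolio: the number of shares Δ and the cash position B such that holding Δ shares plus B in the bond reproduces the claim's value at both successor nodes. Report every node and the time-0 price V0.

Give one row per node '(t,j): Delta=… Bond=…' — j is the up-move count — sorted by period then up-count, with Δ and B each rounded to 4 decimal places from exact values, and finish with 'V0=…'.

(0,0): Delta=1.0585 Bond=-60.2912
(1,0): Delta=1.1176 Bond=-81.0183
(1,1): Delta=1.0492 Bond=-70.5998
V0=137.6521

Risk-neutral probability p* = (R−d)/(u−d) = (1.21−0.73)/(1.35−0.73) = 0.7742.
At expiry t=2: V(2,0)=13.3400, V(2,1)=107.9300, V(2,2)=272.1500
(1,0): S=136.5100. Δ = (V_up−V_dn)/(S_up−S_dn) = (107.9300−13.3400)/(184.2885−99.6523) = 1.1176. V = [p*·107.9300 + (1−p*)·13.3400]/1.21 = 71.5463. B = V − Δ·S = -81.0183.
(1,1): S=252.4500. Δ = (V_up−V_dn)/(S_up−S_dn) = (272.1500−107.9300)/(340.8075−184.2885) = 1.0492. V = [p*·272.1500 + (1−p*)·107.9300]/1.21 = 194.2711. B = V − Δ·S = -70.5998.
(0,0): S=187.0000. Δ = (V_up−V_dn)/(S_up−S_dn) = (194.2711−71.5463)/(252.4500−136.5100) = 1.0585. V = [p*·194.2711 + (1−p*)·71.5463]/1.21 = 137.6521. B = V − Δ·S = -60.2912.
Root portfolio cost Δ·187+B reproduces V0=137.6521.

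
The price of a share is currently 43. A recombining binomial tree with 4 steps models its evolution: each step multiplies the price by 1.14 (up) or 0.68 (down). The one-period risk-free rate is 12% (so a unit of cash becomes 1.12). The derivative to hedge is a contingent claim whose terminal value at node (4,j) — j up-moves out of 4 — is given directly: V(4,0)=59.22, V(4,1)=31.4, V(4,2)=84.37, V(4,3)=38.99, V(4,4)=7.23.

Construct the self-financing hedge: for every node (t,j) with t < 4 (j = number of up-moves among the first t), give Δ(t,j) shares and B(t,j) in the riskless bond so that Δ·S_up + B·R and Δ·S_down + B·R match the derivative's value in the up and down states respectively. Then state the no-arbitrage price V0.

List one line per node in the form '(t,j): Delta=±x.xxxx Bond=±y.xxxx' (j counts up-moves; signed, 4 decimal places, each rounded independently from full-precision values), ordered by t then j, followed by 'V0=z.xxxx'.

No-arbitrage ⇒ martingale measure with p* = (R−d)/(u−d) = 0.9565.
Terminal values V(4,·): V(4,0)=59.2200, V(4,1)=31.4000, V(4,2)=84.3700, V(4,3)=38.9900, V(4,4)=7.2300
  t=3,j=0: stock 13.5206 → up 15.4135 (V=31.4000), down 9.1940 (V=59.2200). Price 29.1157; hedge Δ=-4.4731, bond B=89.5939.
  t=3,j=1: stock 22.6668 → up 25.8402 (V=84.3700), down 15.4135 (V=31.4000). Price 73.2741; hedge Δ=5.0802, bond B=-41.8781.
  t=3,j=2: stock 38.0003 → up 43.3203 (V=38.9900), down 25.8402 (V=84.3700). Price 36.5741; hedge Δ=-2.5961, bond B=135.2263.
  t=3,j=3: stock 63.7064 → up 72.6253 (V=7.2300), down 43.3203 (V=38.9900). Price 7.6883; hedge Δ=-1.0838, bond B=76.7318.
  t=2,j=0: stock 19.8832 → up 22.6668 (V=73.2741), down 13.5206 (V=29.1157). Price 63.7091; hedge Δ=4.8280, bond B=-32.2874.
  t=2,j=1: stock 33.3336 → up 38.0003 (V=36.5741), down 22.6668 (V=73.2741). Price 34.0802; hedge Δ=-2.3935, bond B=113.8626.
  t=2,j=2: stock 55.8828 → up 63.7064 (V=7.6883), down 38.0003 (V=36.5741). Price 7.9859; hedge Δ=-1.1237, bond B=70.7812.
  t=1,j=0: stock 29.2400 → up 33.3336 (V=34.0802), down 19.8832 (V=63.7091). Price 31.5789; hedge Δ=-2.2028, bond B=95.9895.
  t=1,j=1: stock 49.0200 → up 55.8828 (V=7.9859), down 33.3336 (V=34.0802). Price 8.1432; hedge Δ=-1.1572, bond B=64.8700.
  t=0,j=0: stock 43.0000 → up 49.0200 (V=8.1432), down 29.2400 (V=31.5789). Price 8.1805; hedge Δ=-1.1848, bond B=59.1277.
Each (Δ,B) replicates both successor values, so the strategy is self-financing and V0 is arbitrage-free.

(0,0): Delta=-1.1848 Bond=59.1277
(1,0): Delta=-2.2028 Bond=95.9895
(1,1): Delta=-1.1572 Bond=64.8700
(2,0): Delta=4.8280 Bond=-32.2874
(2,1): Delta=-2.3935 Bond=113.8626
(2,2): Delta=-1.1237 Bond=70.7812
(3,0): Delta=-4.4731 Bond=89.5939
(3,1): Delta=5.0802 Bond=-41.8781
(3,2): Delta=-2.5961 Bond=135.2263
(3,3): Delta=-1.0838 Bond=76.7318
V0=8.1805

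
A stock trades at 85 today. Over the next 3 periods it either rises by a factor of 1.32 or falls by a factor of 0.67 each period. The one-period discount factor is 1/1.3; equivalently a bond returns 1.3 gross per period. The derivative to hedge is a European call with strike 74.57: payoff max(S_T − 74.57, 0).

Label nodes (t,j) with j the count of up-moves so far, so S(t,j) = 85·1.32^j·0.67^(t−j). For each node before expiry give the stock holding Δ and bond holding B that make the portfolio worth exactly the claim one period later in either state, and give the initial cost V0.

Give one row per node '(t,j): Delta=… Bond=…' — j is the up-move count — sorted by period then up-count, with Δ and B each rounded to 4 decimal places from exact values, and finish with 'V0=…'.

The replicating-portfolio and risk-neutral prices coincide; use p* = (1.3−0.67)/(1.32−0.67) = 0.9692 for the latter.
Terminal values V(3,·): V(3,0)=0.0000, V(3,1)=0.0000, V(3,2)=24.6597, V(3,3)=120.9273
Node (2,0) S=38.1565: V=(p*·0.0000+(1−p*)·0.0000)/1.3=0.0000; Δ=(0.0000−0.0000)/(50.3666−25.5649)=0.0000; B=V−Δ·S=0.0000
Node (2,1) S=75.1740: V=(p*·24.6597+(1−p*)·0.0000)/1.3=18.3853; Δ=(24.6597−0.0000)/(99.2297−50.3666)=0.5047; B=V−Δ·S=-19.5526
Node (2,2) S=148.1040: V=(p*·120.9273+(1−p*)·24.6597)/1.3=90.7425; Δ=(120.9273−24.6597)/(195.4973−99.2297)=1.0000; B=V−Δ·S=-57.3615
Node (1,0) S=56.9500: V=(p*·18.3853+(1−p*)·0.0000)/1.3=13.7074; Δ=(18.3853−0.0000)/(75.1740−38.1565)=0.4967; B=V−Δ·S=-14.5777
Node (1,1) S=112.2000: V=(p*·90.7425+(1−p*)·18.3853)/1.3=68.0893; Δ=(90.7425−18.3853)/(148.1040−75.1740)=0.9921; B=V−Δ·S=-43.2294
Node (0,0) S=85.0000: V=(p*·68.0893+(1−p*)·13.7074)/1.3=51.0892; Δ=(68.0893−13.7074)/(112.2000−56.9500)=0.9843; B=V−Δ·S=-32.5752
Self-financing check: at every node Δ·S+B equals the discounted successor values.

(0,0): Delta=0.9843 Bond=-32.5752
(1,0): Delta=0.4967 Bond=-14.5777
(1,1): Delta=0.9921 Bond=-43.2294
(2,0): Delta=0.0000 Bond=0.0000
(2,1): Delta=0.5047 Bond=-19.5526
(2,2): Delta=1.0000 Bond=-57.3615
V0=51.0892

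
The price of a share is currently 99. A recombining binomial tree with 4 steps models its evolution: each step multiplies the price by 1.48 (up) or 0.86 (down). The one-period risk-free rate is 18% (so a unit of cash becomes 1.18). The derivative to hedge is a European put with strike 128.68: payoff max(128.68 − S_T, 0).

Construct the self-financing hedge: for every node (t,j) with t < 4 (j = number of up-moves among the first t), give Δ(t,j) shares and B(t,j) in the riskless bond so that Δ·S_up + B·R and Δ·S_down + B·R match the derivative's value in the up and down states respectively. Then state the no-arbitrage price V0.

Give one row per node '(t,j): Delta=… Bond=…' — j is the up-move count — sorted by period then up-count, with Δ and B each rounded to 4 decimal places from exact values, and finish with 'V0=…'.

(0,0): Delta=-0.1714 Bond=23.3582
(1,0): Delta=-0.3655 Bond=44.0874
(1,1): Delta=-0.0657 Bond=12.0706
(2,0): Delta=-0.6946 Bond=76.1160
(2,1): Delta=-0.1863 Bond=29.4362
(2,2): Delta=0.0000 Bond=0.0000
(3,0): Delta=-1.0000 Bond=109.0508
(3,1): Delta=-0.5282 Bond=71.7850
(3,2): Delta=0.0000 Bond=0.0000
(3,3): Delta=0.0000 Bond=0.0000
V0=6.3880

Under the risk-neutral measure, an up-move has probability p* = (R−d)/(u−d) = 0.5161 and values discount at R = 1.18.
At expiry t=4: V(4,0)=74.5262, V(4,1)=35.4851, V(4,2)=0.0000, V(4,3)=0.0000, V(4,4)=0.0000
  t=3,j=0: stock 62.9695 → up 93.1949 (V=35.4851), down 54.1538 (V=74.5262). Price 46.0813; hedge Δ=-1.0000, bond B=109.0508.
  t=3,j=1: stock 108.3662 → up 160.3820 (V=0.0000), down 93.1949 (V=35.4851). Price 14.5510; hedge Δ=-0.5282, bond B=71.7850.
  t=3,j=2: stock 186.4907 → up 276.0062 (V=0.0000), down 160.3820 (V=0.0000). Price 0.0000; hedge Δ=0.0000, bond B=0.0000.
  t=3,j=3: stock 320.9374 → up 474.9874 (V=0.0000), down 276.0062 (V=0.0000). Price 0.0000; hedge Δ=0.0000, bond B=0.0000.
  t=2,j=0: stock 73.2204 → up 108.3662 (V=14.5510), down 62.9695 (V=46.0813). Price 25.2607; hedge Δ=-0.6946, bond B=76.1160.
  t=2,j=1: stock 126.0072 → up 186.4907 (V=0.0000), down 108.3662 (V=14.5510). Price 5.9668; hedge Δ=-0.1863, bond B=29.4362.
  t=2,j=2: stock 216.8496 → up 320.9374 (V=0.0000), down 186.4907 (V=0.0000). Price 0.0000; hedge Δ=0.0000, bond B=0.0000.
  t=1,j=0: stock 85.1400 → up 126.0072 (V=5.9668), down 73.2204 (V=25.2607). Price 12.9683; hedge Δ=-0.3655, bond B=44.0874.
  t=1,j=1: stock 146.5200 → up 216.8496 (V=0.0000), down 126.0072 (V=5.9668). Price 2.4467; hedge Δ=-0.0657, bond B=12.0706.
  t=0,j=0: stock 99.0000 → up 146.5200 (V=2.4467), down 85.1400 (V=12.9683). Price 6.3880; hedge Δ=-0.1714, bond B=23.3582.
Each (Δ,B) replicates both successor values, so the strategy is self-financing and V0 is arbitrage-free.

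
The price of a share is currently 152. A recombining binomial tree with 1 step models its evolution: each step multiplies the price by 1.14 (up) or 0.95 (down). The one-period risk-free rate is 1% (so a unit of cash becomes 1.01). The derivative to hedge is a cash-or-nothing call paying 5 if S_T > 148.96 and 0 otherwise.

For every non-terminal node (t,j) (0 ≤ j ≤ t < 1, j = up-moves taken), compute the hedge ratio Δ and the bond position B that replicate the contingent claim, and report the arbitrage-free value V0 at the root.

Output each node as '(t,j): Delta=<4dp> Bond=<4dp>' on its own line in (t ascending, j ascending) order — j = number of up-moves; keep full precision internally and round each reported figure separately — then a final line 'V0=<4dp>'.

Under the risk-neutral measure, an up-move has probability p* = (R−d)/(u−d) = 0.3158 and values discount at R = 1.01.
At expiry t=1: V(1,0)=0.0000, V(1,1)=5.0000
Node (0,0) S=152.0000: V=(p*·5.0000+(1−p*)·0.0000)/1.01=1.5633; Δ=(5.0000−0.0000)/(173.2800−144.4000)=0.1731; B=V−Δ·S=-24.7525
Self-financing check: at every node Δ·S+B equals the discounted successor values.

(0,0): Delta=0.1731 Bond=-24.7525
V0=1.5633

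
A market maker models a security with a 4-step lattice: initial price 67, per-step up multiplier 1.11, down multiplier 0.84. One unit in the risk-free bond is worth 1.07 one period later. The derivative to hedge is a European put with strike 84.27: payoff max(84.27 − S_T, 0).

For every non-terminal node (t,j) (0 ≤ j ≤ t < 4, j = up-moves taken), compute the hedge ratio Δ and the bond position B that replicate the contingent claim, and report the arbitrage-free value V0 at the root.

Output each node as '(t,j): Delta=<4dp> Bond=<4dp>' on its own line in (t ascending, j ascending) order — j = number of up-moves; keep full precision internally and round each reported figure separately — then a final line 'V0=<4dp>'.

Under the risk-neutral measure, an up-move has probability p* = (R−d)/(u−d) = 0.8519 and values discount at R = 1.07.
Payoff layer (t=4): V(4,0)=50.9126, V(4,1)=40.1906, V(4,2)=26.0222, V(4,3)=7.2997, V(4,4)=0.0000
  t=3,j=0: stock 39.7112 → up 44.0794 (V=40.1906), down 33.3574 (V=50.9126). Price 39.0458; hedge Δ=-1.0000, bond B=78.7570.
  t=3,j=1: stock 52.4755 → up 58.2478 (V=26.0222), down 44.0794 (V=40.1906). Price 26.2815; hedge Δ=-1.0000, bond B=78.7570.
  t=3,j=2: stock 69.3426 → up 76.9703 (V=7.2997), down 58.2478 (V=26.0222). Price 9.4144; hedge Δ=-1.0000, bond B=78.7570.
  t=3,j=3: stock 91.6313 → up 101.7107 (V=0.0000), down 76.9703 (V=7.2997). Price 1.0107; hedge Δ=-0.2951, bond B=28.0467.
  t=2,j=0: stock 47.2752 → up 52.4755 (V=26.2815), down 39.7112 (V=39.0458). Price 26.3295; hedge Δ=-1.0000, bond B=73.6047.
  t=2,j=1: stock 62.4708 → up 69.3426 (V=9.4144), down 52.4755 (V=26.2815). Price 11.1339; hedge Δ=-1.0000, bond B=73.6047.
  t=2,j=2: stock 82.5507 → up 91.6313 (V=1.0107), down 69.3426 (V=9.4144). Price 2.1081; hedge Δ=-0.3770, bond B=33.2330.
  t=1,j=0: stock 56.2800 → up 62.4708 (V=11.1339), down 47.2752 (V=26.3295). Price 12.5094; hedge Δ=-1.0000, bond B=68.7894.
  t=1,j=1: stock 74.3700 → up 82.5507 (V=2.1081), down 62.4708 (V=11.1339). Price 3.2199; hedge Δ=-0.4495, bond B=36.6486.
  t=0,j=0: stock 67.0000 → up 74.3700 (V=3.2199), down 56.2800 (V=12.5094). Price 4.2954; hedge Δ=-0.5135, bond B=38.7011.
The time-0 hedge costs 4.2954, which is the no-arbitrage price.

(0,0): Delta=-0.5135 Bond=38.7011
(1,0): Delta=-1.0000 Bond=68.7894
(1,1): Delta=-0.4495 Bond=36.6486
(2,0): Delta=-1.0000 Bond=73.6047
(2,1): Delta=-1.0000 Bond=73.6047
(2,2): Delta=-0.3770 Bond=33.2330
(3,0): Delta=-1.0000 Bond=78.7570
(3,1): Delta=-1.0000 Bond=78.7570
(3,2): Delta=-1.0000 Bond=78.7570
(3,3): Delta=-0.2951 Bond=28.0467
V0=4.2954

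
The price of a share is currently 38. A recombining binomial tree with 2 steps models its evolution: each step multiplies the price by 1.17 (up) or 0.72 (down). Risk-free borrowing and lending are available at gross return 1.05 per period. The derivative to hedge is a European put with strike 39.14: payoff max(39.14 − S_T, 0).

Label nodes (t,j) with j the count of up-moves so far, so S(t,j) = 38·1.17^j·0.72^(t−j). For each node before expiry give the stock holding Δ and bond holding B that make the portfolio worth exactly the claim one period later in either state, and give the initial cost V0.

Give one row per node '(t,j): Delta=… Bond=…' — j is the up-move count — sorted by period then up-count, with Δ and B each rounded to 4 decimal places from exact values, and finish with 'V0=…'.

(0,0): Delta=-0.4740 Bond=21.7955
(1,0): Delta=-1.0000 Bond=37.2762
(1,1): Delta=-0.3563 Bond=17.6523
V0=3.7829

Since d<R<u, set p* = (R−d)/(u−d) = 0.7333; price each node as the discounted p*-expectation of its children.
Terminal values V(2,·): V(2,0)=19.4408, V(2,1)=7.1288, V(2,2)=0.0000
Node (1,0) S=27.3600: V=(p*·7.1288+(1−p*)·19.4408)/1.05=9.9162; Δ=(7.1288−19.4408)/(32.0112−19.6992)=-1.0000; B=V−Δ·S=37.2762
Node (1,1) S=44.4600: V=(p*·0.0000+(1−p*)·7.1288)/1.05=1.8105; Δ=(0.0000−7.1288)/(52.0182−32.0112)=-0.3563; B=V−Δ·S=17.6523
Node (0,0) S=38.0000: V=(p*·1.8105+(1−p*)·9.9162)/1.05=3.7829; Δ=(1.8105−9.9162)/(44.4600−27.3600)=-0.4740; B=V−Δ·S=21.7955
Check: Δ(0,0)·S0 + B(0,0) = 3.7829 = V0.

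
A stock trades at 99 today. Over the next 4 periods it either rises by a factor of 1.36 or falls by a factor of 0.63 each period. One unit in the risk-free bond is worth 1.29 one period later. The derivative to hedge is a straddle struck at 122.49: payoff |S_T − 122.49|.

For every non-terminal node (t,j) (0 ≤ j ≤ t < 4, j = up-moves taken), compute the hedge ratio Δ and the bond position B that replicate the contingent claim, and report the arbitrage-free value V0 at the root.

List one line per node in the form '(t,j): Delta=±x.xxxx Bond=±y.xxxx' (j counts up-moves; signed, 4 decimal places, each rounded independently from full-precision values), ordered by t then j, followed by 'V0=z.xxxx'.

The replicating-portfolio and risk-neutral prices coincide; use p* = (1.29−0.63)/(1.36−0.63) = 0.9041 for the latter.
Terminal payoffs: V(4,0)=106.8946, V(4,1)=88.8237, V(4,2)=49.8135, V(4,3)=34.3990, V(4,4)=216.1910
  t=3,j=0: stock 24.7547 → up 33.6663 (V=88.8237), down 15.5954 (V=106.8946). Price 70.1988; hedge Δ=-1.0000, bond B=94.9535.
  t=3,j=1: stock 53.4386 → up 72.6765 (V=49.8135), down 33.6663 (V=88.8237). Price 41.5149; hedge Δ=-1.0000, bond B=94.9535.
  t=3,j=2: stock 115.3596 → up 156.8890 (V=34.3990), down 72.6765 (V=49.8135). Price 27.8117; hedge Δ=-0.1830, bond B=48.9274.
  t=3,j=3: stock 249.0301 → up 338.6810 (V=216.1910), down 156.8890 (V=34.3990). Price 154.0767; hedge Δ=1.0000, bond B=-94.9535.
  t=2,j=0: stock 39.2931 → up 53.4386 (V=41.5149), down 24.7547 (V=70.1988). Price 34.3143; hedge Δ=-1.0000, bond B=73.6074.
  t=2,j=1: stock 84.8232 → up 115.3596 (V=27.8117), down 53.4386 (V=41.5149). Price 22.5781; hedge Δ=-0.2213, bond B=41.3495.
  t=2,j=2: stock 183.1104 → up 249.0301 (V=154.0767), down 115.3596 (V=27.8117). Price 110.0535; hedge Δ=0.9446, bond B=-62.9122.
  t=1,j=0: stock 62.3700 → up 84.8232 (V=22.5781), down 39.2931 (V=34.3143). Price 18.3748; hedge Δ=-0.2578, bond B=34.4517.
  t=1,j=1: stock 134.6400 → up 183.1104 (V=110.0535), down 84.8232 (V=22.5781). Price 78.8104; hedge Δ=0.8900, bond B=-41.0190.
  t=0,j=0: stock 99.0000 → up 134.6400 (V=78.8104), down 62.3700 (V=18.3748). Price 56.6010; hedge Δ=0.8362, bond B=-26.1876.
Root portfolio cost Δ·99+B reproduces V0=56.6010.

(0,0): Delta=0.8362 Bond=-26.1876
(1,0): Delta=-0.2578 Bond=34.4517
(1,1): Delta=0.8900 Bond=-41.0190
(2,0): Delta=-1.0000 Bond=73.6074
(2,1): Delta=-0.2213 Bond=41.3495
(2,2): Delta=0.9446 Bond=-62.9122
(3,0): Delta=-1.0000 Bond=94.9535
(3,1): Delta=-1.0000 Bond=94.9535
(3,2): Delta=-0.1830 Bond=48.9274
(3,3): Delta=1.0000 Bond=-94.9535
V0=56.6010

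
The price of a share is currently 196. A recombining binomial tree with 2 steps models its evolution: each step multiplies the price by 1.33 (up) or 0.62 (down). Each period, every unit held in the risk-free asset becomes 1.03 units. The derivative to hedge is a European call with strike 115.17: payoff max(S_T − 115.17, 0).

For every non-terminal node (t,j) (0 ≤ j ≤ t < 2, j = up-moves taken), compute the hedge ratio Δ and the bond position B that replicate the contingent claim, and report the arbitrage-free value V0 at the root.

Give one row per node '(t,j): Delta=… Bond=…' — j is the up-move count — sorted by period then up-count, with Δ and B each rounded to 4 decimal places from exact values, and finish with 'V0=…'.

The replicating-portfolio and risk-neutral prices coincide; use p* = (1.03−0.62)/(1.33−0.62) = 0.5775 for the latter.
At expiry t=2: V(2,0)=0.0000, V(2,1)=46.4516, V(2,2)=231.5344
(1,0): S=121.5200. Δ = (V_up−V_dn)/(S_up−S_dn) = (46.4516−0.0000)/(161.6216−75.3424) = 0.5384. V = [p*·46.4516 + (1−p*)·0.0000]/1.03 = 26.0429. B = V − Δ·S = -39.3819.
(1,1): S=260.6800. Δ = (V_up−V_dn)/(S_up−S_dn) = (231.5344−46.4516)/(346.7044−161.6216) = 1.0000. V = [p*·231.5344 + (1−p*)·46.4516]/1.03 = 148.8645. B = V − Δ·S = -111.8155.
(0,0): S=196.0000. Δ = (V_up−V_dn)/(S_up−S_dn) = (148.8645−26.0429)/(260.6800−121.5200) = 0.8826. V = [p*·148.8645 + (1−p*)·26.0429]/1.03 = 94.1437. B = V − Δ·S = -78.8444.
The time-0 hedge costs 94.1437, which is the no-arbitrage price.

(0,0): Delta=0.8826 Bond=-78.8444
(1,0): Delta=0.5384 Bond=-39.3819
(1,1): Delta=1.0000 Bond=-111.8155
V0=94.1437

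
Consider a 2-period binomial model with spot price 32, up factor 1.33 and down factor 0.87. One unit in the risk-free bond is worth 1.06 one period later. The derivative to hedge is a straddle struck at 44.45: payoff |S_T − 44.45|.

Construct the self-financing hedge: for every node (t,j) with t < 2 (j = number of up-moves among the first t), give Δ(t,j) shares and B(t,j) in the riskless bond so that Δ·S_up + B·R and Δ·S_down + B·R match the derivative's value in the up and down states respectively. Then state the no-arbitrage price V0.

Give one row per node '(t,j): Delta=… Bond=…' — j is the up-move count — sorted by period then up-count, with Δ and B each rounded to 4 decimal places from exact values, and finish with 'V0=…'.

(0,0): Delta=-0.3565 Bond=22.6589
(1,0): Delta=-1.0000 Bond=41.9340
(1,1): Delta=0.2417 Bond=-1.4404
V0=11.2515

Since d<R<u, set p* = (R−d)/(u−d) = 0.4130; price each node as the discounted p*-expectation of its children.
Terminal payoffs: V(2,0)=20.2292, V(2,1)=7.4228, V(2,2)=12.1548
  t=1,j=0: stock 27.8400 → up 37.0272 (V=7.4228), down 24.2208 (V=20.2292). Price 14.0940; hedge Δ=-1.0000, bond B=41.9340.
  t=1,j=1: stock 42.5600 → up 56.6048 (V=12.1548), down 37.0272 (V=7.4228). Price 8.8465; hedge Δ=0.2417, bond B=-1.4404.
  t=0,j=0: stock 32.0000 → up 42.5600 (V=8.8465), down 27.8400 (V=14.0940). Price 11.2515; hedge Δ=-0.3565, bond B=22.6589.
Root portfolio cost Δ·32+B reproduces V0=11.2515.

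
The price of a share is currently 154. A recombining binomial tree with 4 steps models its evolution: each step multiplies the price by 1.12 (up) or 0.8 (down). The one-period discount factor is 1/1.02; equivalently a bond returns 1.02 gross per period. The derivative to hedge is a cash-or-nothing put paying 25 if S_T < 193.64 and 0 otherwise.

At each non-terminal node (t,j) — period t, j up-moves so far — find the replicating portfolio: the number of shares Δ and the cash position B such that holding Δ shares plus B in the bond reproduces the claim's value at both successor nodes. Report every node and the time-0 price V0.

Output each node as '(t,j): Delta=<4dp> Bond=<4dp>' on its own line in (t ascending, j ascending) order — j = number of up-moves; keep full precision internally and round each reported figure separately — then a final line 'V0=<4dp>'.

(0,0): Delta=-0.1553 Bond=41.8589
(1,0): Delta=0.0000 Bond=23.5581
(1,1): Delta=-0.2058 Bond=51.3952
(2,0): Delta=0.0000 Bond=24.0292
(2,1): Delta=0.0000 Bond=24.0292
(2,2): Delta=-0.2726 Bond=65.3294
(3,0): Delta=0.0000 Bond=24.5098
(3,1): Delta=0.0000 Bond=24.5098
(3,2): Delta=0.0000 Bond=24.5098
(3,3): Delta=-0.3611 Bond=85.7843
V0=17.9364

Since d<R<u, set p* = (R−d)/(u−d) = 0.6875; price each node as the discounted p*-expectation of its children.
Terminal payoffs: V(4,0)=25.0000, V(4,1)=25.0000, V(4,2)=25.0000, V(4,3)=25.0000, V(4,4)=0.0000
  t=3,j=0: stock 78.8480 → up 88.3098 (V=25.0000), down 63.0784 (V=25.0000). Price 24.5098; hedge Δ=0.0000, bond B=24.5098.
  t=3,j=1: stock 110.3872 → up 123.6337 (V=25.0000), down 88.3098 (V=25.0000). Price 24.5098; hedge Δ=0.0000, bond B=24.5098.
  t=3,j=2: stock 154.5421 → up 173.0871 (V=25.0000), down 123.6337 (V=25.0000). Price 24.5098; hedge Δ=0.0000, bond B=24.5098.
  t=3,j=3: stock 216.3589 → up 242.3220 (V=0.0000), down 173.0871 (V=25.0000). Price 7.6593; hedge Δ=-0.3611, bond B=85.7843.
  t=2,j=0: stock 98.5600 → up 110.3872 (V=24.5098), down 78.8480 (V=24.5098). Price 24.0292; hedge Δ=0.0000, bond B=24.0292.
  t=2,j=1: stock 137.9840 → up 154.5421 (V=24.5098), down 110.3872 (V=24.5098). Price 24.0292; hedge Δ=0.0000, bond B=24.0292.
  t=2,j=2: stock 193.1776 → up 216.3589 (V=7.6593), down 154.5421 (V=24.5098). Price 12.6717; hedge Δ=-0.2726, bond B=65.3294.
  t=1,j=0: stock 123.2000 → up 137.9840 (V=24.0292), down 98.5600 (V=24.0292). Price 23.5581; hedge Δ=0.0000, bond B=23.5581.
  t=1,j=1: stock 172.4800 → up 193.1776 (V=12.6717), down 137.9840 (V=24.0292). Price 15.9028; hedge Δ=-0.2058, bond B=51.3952.
  t=0,j=0: stock 154.0000 → up 172.4800 (V=15.9028), down 123.2000 (V=23.5581). Price 17.9364; hedge Δ=-0.1553, bond B=41.8589.
Check: Δ(0,0)·S0 + B(0,0) = 17.9364 = V0.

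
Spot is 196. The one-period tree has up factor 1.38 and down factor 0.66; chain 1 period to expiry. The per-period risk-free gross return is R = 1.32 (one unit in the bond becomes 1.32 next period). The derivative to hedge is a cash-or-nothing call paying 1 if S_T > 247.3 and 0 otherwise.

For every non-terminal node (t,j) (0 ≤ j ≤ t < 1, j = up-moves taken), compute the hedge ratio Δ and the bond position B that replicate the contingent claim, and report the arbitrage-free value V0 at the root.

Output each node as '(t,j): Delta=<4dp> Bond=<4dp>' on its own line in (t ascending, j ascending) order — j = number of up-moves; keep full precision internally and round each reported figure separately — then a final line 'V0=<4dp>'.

(0,0): Delta=0.0071 Bond=-0.6944
V0=0.6944

Under the risk-neutral measure, an up-move has probability p* = (R−d)/(u−d) = 0.9167 and values discount at R = 1.32.
Terminal values V(1,·): V(1,0)=0.0000, V(1,1)=1.0000
Node (0,0) S=196.0000: V=(p*·1.0000+(1−p*)·0.0000)/1.32=0.6944; Δ=(1.0000−0.0000)/(270.4800−129.3600)=0.0071; B=V−Δ·S=-0.6944
Check: Δ(0,0)·S0 + B(0,0) = 0.6944 = V0.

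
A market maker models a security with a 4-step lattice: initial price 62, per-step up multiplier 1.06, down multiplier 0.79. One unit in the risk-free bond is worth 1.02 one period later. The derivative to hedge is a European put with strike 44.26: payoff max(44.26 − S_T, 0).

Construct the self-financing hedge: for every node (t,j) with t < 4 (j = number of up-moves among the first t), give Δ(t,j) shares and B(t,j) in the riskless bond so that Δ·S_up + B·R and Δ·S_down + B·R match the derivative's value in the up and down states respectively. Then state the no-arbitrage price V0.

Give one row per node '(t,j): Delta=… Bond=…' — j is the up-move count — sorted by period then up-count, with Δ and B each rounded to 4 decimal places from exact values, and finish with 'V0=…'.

(0,0): Delta=-0.0507 Bond=3.3425
(1,0): Delta=-0.2576 Bond=13.5448
(1,1): Delta=-0.0239 Bond=1.6467
(2,0): Delta=-1.0000 Bond=42.5413
(2,1): Delta=-0.1614 Bond=8.8200
(2,2): Delta=-0.0060 Bond=0.4378
(3,0): Delta=-1.0000 Bond=43.3922
(3,1): Delta=-1.0000 Bond=43.3922
(3,2): Delta=-0.0527 Bond=3.0145
(3,3): Delta=0.0000 Bond=0.0000
V0=0.1995

Risk-neutral probability p* = (R−d)/(u−d) = (1.02−0.79)/(1.06−0.79) = 0.8519.
At expiry t=4: V(4,0)=20.1109, V(4,1)=11.8575, V(4,2)=0.7832, V(4,3)=0.0000, V(4,4)=0.0000
Node (3,0) S=30.5684: V=(p*·11.8575+(1−p*)·20.1109)/1.02=12.8237; Δ=(11.8575−20.1109)/(32.4025−24.1491)=-1.0000; B=V−Δ·S=43.3922
Node (3,1) S=41.0159: V=(p*·0.7832+(1−p*)·11.8575)/1.02=2.3763; Δ=(0.7832−11.8575)/(43.4768−32.4025)=-1.0000; B=V−Δ·S=43.3922
Node (3,2) S=55.0339: V=(p*·0.0000+(1−p*)·0.7832)/1.02=0.1138; Δ=(0.0000−0.7832)/(58.3360−43.4768)=-0.0527; B=V−Δ·S=3.0145
Node (3,3) S=73.8430: V=(p*·0.0000+(1−p*)·0.0000)/1.02=0.0000; Δ=(0.0000−0.0000)/(78.2736−58.3360)=0.0000; B=V−Δ·S=0.0000
Node (2,0) S=38.6942: V=(p*·2.3763+(1−p*)·12.8237)/1.02=3.8471; Δ=(2.3763−12.8237)/(41.0159−30.5684)=-1.0000; B=V−Δ·S=42.5413
Node (2,1) S=51.9188: V=(p*·0.1138+(1−p*)·2.3763)/1.02=0.4401; Δ=(0.1138−2.3763)/(55.0339−41.0159)=-0.1614; B=V−Δ·S=8.8200
Node (2,2) S=69.6632: V=(p*·0.0000+(1−p*)·0.1138)/1.02=0.0165; Δ=(0.0000−0.1138)/(73.8430−55.0339)=-0.0060; B=V−Δ·S=0.4378
Node (1,0) S=48.9800: V=(p*·0.4401+(1−p*)·3.8471)/1.02=0.9264; Δ=(0.4401−3.8471)/(51.9188−38.6942)=-0.2576; B=V−Δ·S=13.5448
Node (1,1) S=65.7200: V=(p*·0.0165+(1−p*)·0.4401)/1.02=0.0777; Δ=(0.0165−0.4401)/(69.6632−51.9188)=-0.0239; B=V−Δ·S=1.6467
Node (0,0) S=62.0000: V=(p*·0.0777+(1−p*)·0.9264)/1.02=0.1995; Δ=(0.0777−0.9264)/(65.7200−48.9800)=-0.0507; B=V−Δ·S=3.3425
Self-financing check: at every node Δ·S+B equals the discounted successor values.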